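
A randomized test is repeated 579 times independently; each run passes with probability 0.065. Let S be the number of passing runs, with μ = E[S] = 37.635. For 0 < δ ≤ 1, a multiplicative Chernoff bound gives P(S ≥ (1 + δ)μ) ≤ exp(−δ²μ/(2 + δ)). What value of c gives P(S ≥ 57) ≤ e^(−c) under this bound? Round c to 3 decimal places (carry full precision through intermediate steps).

3.963

Write 57 = (1 + δ)μ, so δ = 57/37.635 − 1 = 0.5145476…
Then the exponent is δ²μ/(2 + δ) = (57 − μ)² / (μ·(2 + δ)) = 3.962627.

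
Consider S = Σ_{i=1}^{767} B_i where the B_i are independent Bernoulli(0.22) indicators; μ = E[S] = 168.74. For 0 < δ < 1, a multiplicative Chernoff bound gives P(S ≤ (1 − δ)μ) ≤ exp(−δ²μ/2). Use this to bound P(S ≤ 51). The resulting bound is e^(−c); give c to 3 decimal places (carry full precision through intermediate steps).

41.077

Write 51 = (1 − δ)μ, so δ = 1 − 51/168.74 = 0.6977599…
Then the exponent is δ²μ/2 = (μ − 51)²/(2μ) = 41.077123.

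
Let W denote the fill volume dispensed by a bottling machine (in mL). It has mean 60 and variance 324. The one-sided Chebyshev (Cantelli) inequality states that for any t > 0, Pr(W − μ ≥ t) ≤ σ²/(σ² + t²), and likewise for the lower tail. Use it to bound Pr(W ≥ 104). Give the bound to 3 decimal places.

0.143

Here σ² = 324 and t = 44, so σ² + t² = 2260.
Cantelli's bound: 324/2260 = 0.1434.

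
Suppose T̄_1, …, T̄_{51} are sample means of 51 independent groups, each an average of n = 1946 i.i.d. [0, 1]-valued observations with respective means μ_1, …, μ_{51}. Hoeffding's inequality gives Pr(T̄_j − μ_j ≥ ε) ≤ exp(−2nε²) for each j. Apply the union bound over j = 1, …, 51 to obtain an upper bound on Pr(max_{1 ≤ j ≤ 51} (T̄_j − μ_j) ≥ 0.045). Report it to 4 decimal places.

Per-experiment Hoeffding bound: exp(−2·1946·0.045²) = exp(−7.88130) = 0.00037774.
Union bound over 51 events: 51·0.00037774 = 0.01926.

0.0193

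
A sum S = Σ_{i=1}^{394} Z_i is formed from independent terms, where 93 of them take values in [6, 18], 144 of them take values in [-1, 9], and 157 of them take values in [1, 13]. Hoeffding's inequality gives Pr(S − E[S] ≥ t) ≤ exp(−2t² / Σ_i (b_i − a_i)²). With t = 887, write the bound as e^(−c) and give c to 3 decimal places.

Σ(b_i − a_i)² = 93·12² + 144·10² + 157·12² = 50400.
c = 2t² / 50400 = 2·887² / 50400 = 31.2210.

31.221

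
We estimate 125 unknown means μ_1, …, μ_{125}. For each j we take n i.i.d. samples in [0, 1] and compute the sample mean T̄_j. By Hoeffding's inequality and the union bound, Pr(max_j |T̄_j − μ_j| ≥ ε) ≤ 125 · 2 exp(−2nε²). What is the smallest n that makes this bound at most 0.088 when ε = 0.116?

Need 2·125·exp(−2nε²) ≤ 0.088, i.e. exp(−2nε²) ≤ 0.088/250.
So 2nε² ≥ ln(250/0.088) = 7.951879.
Hence n ≥ 7.951879/(2·0.116²) = 295.477.
The smallest integer n is 296.

296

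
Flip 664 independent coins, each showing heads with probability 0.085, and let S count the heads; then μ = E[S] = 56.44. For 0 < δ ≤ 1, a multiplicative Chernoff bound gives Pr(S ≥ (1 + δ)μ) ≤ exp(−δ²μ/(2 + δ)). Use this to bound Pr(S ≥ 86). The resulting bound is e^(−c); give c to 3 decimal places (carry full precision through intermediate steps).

6.134

Write 86 = (1 + δ)μ, so δ = 86/56.44 − 1 = 0.523742…
Then the exponent is δ²μ/(2 + δ) = (86 − μ)² / (μ·(2 + δ)) = 6.134468.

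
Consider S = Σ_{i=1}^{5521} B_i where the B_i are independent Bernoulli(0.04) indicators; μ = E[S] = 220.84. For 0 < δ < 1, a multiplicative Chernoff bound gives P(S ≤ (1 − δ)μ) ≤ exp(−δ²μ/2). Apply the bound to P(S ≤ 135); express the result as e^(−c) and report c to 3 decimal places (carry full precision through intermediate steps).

Write 135 = (1 − δ)μ, so δ = 1 − 135/220.84 = 0.3886977…
Then the exponent is δ²μ/2 = (μ − 135)²/(2μ) = 16.682905.

16.683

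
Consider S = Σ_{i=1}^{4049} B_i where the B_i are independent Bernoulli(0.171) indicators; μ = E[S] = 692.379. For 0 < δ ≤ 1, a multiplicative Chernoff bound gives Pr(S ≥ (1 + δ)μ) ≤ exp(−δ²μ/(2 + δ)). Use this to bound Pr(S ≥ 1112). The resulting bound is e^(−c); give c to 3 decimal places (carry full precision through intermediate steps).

Write 1112 = (1 + δ)μ, so δ = 1112/692.379 − 1 = 0.6060568…
Then the exponent is δ²μ/(2 + δ) = (1112 − μ)² / (μ·(2 + δ)) = 97.585809.

97.586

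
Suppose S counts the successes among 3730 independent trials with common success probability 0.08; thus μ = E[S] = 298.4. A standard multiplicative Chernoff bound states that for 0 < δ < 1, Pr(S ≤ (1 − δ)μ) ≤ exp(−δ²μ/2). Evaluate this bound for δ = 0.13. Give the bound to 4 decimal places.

0.0803

Exponent = δ²μ/2 = 0.13²·298.4/2 = 2.5215.
Bound = exp(−2.5215) = 0.08034.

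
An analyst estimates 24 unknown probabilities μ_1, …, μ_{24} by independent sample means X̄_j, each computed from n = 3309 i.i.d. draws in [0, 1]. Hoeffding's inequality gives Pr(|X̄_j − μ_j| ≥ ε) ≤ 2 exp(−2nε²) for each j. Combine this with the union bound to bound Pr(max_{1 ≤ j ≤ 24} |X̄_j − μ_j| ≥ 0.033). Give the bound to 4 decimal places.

Per-experiment Hoeffding bound: 2·exp(−2·3309·0.033²) = 2·exp(−7.20700) = 0.0014828.
Union bound over 24 events: 24·0.0014828 = 0.03559.

0.0356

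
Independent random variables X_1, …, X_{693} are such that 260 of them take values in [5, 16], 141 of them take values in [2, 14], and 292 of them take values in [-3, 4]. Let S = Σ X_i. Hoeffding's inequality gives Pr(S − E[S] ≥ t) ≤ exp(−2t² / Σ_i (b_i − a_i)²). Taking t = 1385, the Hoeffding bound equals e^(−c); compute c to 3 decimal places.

58.065

Σ(b_i − a_i)² = 260·11² + 141·12² + 292·7² = 66072.
c = 2t² / 66072 = 2·1385² / 66072 = 58.0647.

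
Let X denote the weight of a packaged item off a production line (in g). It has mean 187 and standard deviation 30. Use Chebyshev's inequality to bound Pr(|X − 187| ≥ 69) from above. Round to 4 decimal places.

Chebyshev: Pr(|X − μ| ≥ t) ≤ Var(X)/t².
Var(X) = σ² = 30² = 900.
Bound = 900 / 4761 = 0.1890.

0.1890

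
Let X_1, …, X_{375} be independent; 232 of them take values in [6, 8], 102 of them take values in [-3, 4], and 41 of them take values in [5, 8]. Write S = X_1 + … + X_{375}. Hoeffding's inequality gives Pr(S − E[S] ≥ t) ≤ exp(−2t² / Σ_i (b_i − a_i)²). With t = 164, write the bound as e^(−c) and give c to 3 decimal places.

Σ(b_i − a_i)² = 232·2² + 102·7² + 41·3² = 6295.
c = 2t² / 6295 = 2·164² / 6295 = 8.5452.

8.545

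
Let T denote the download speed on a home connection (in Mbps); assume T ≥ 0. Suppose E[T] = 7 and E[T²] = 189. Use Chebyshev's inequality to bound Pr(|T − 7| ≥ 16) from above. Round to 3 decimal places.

Var(T) = E[T²] − (E[T])² = 189 − 49 = 140.
Chebyshev's inequality: Pr(|T − μ| ≥ t) ≤ Var(T)/t² = 140/256 = 0.5469.

0.547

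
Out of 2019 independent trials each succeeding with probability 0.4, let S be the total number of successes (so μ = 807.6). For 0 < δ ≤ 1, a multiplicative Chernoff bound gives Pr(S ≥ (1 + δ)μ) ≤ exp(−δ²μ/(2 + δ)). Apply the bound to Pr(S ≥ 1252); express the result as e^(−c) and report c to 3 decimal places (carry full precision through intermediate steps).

Write 1252 = (1 + δ)μ, so δ = 1252/807.6 − 1 = 0.5502724…
Then the exponent is δ²μ/(2 + δ) = (1252 − μ)² / (μ·(2 + δ)) = 95.888211.

95.888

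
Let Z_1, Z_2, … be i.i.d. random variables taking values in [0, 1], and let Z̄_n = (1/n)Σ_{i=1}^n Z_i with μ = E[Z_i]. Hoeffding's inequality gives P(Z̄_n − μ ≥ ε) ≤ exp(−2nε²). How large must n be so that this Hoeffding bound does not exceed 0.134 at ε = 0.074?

184

Require exp(−2nε²) ≤ 0.134, i.e. 2nε² ≥ ln(1/0.134) = 2.009915.
So n ≥ 2.009915 / (2·0.074²) = 183.520.
The smallest integer n is 184.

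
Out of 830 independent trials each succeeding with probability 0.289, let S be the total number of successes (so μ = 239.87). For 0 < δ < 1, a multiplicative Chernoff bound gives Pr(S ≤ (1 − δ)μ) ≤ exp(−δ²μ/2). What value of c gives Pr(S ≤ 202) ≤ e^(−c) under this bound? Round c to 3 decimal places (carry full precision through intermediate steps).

Write 202 = (1 − δ)μ, so δ = 1 − 202/239.87 = 0.1578772…
Then the exponent is δ²μ/2 = (μ − 202)²/(2μ) = 2.989404.

2.989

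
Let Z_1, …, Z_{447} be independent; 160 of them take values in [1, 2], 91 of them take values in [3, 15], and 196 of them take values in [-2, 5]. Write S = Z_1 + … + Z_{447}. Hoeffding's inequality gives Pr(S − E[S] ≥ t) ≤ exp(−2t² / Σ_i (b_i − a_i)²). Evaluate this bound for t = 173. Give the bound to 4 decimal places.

Σ(b_i − a_i)² = 160·1² + 91·12² + 196·7² = 22868.
Exponent = 2·173² / 22868 = 2.61754.
Bound = exp(−2.61754) = 0.07298.

0.0730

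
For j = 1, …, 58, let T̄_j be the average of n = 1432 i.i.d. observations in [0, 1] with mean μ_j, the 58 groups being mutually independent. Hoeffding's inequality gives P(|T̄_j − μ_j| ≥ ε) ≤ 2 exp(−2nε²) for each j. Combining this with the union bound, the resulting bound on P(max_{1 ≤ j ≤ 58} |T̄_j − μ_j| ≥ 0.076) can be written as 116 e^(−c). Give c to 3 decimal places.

Union bound over the 58 events: P(max_{1 ≤ j ≤ 58} |T̄_j − μ_j| ≥ 0.076) ≤ 58·2·exp(−2nε²) = 116 exp(−2·1432·0.076²).
So c = 2·1432·0.076² = 16.5425.

16.542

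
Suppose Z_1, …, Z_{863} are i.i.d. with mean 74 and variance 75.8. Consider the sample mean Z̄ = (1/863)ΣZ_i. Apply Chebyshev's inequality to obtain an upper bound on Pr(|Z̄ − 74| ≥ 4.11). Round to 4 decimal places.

0.0052

Var(Z̄) = Var(Z_i)/n = 75.8/863 = 0.087833.
Chebyshev: Pr(|Z̄ − 74| ≥ 4.11) ≤ Var(Z̄)/(4.11)² = 75.8/(863·4.11²) = 0.0052.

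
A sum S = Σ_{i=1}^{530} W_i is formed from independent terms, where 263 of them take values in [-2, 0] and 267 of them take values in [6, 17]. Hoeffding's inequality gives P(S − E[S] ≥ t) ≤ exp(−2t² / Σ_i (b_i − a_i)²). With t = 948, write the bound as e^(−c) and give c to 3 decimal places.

53.881

Σ(b_i − a_i)² = 263·2² + 267·11² = 33359.
c = 2t² / 33359 = 2·948² / 33359 = 53.8808.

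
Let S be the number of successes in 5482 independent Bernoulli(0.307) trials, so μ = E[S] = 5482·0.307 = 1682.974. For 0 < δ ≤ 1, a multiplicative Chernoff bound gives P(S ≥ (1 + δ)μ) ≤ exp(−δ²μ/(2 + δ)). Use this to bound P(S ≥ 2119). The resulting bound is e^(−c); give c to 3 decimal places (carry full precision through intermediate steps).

Write 2119 = (1 + δ)μ, so δ = 2119/1682.974 − 1 = 0.2590807…
Then the exponent is δ²μ/(2 + δ) = (2119 − μ)² / (μ·(2 + δ)) = 50.005253.

50.005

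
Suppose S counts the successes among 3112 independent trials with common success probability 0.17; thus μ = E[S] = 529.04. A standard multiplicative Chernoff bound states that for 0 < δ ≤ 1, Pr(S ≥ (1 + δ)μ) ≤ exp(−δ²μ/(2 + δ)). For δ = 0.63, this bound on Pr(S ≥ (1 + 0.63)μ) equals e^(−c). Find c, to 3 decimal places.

79.839

c = δ²μ/(2 + δ) = 0.63²·529.04/(2 + 0.63) = 79.8388.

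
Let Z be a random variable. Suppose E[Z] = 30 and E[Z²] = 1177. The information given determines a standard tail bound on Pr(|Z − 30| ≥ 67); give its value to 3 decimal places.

The first two moments determine the variance, so Chebyshev's inequality is the sharpest standard bound available.
Var(Z) = E[Z²] − (E[Z])² = 1177 − 900 = 277.
Chebyshev's inequality: Pr(|Z − μ| ≥ t) ≤ Var(Z)/t² = 277/4489 = 0.0617.

0.062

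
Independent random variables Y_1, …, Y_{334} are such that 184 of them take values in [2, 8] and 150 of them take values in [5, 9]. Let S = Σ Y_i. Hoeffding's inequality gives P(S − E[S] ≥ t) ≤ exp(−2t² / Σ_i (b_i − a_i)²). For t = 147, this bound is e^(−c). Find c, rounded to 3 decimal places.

Σ(b_i − a_i)² = 184·6² + 150·4² = 9024.
c = 2t² / 9024 = 2·147² / 9024 = 4.7892.

4.789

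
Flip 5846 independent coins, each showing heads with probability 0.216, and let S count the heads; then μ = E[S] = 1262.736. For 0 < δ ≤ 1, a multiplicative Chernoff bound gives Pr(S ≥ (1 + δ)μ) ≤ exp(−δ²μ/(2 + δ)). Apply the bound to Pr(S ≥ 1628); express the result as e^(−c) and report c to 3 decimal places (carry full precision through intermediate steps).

Write 1628 = (1 + δ)μ, so δ = 1628/1262.736 − 1 = 0.2892639…
Then the exponent is δ²μ/(2 + δ) = (1628 − μ)² / (μ·(2 + δ)) = 46.153571.

46.154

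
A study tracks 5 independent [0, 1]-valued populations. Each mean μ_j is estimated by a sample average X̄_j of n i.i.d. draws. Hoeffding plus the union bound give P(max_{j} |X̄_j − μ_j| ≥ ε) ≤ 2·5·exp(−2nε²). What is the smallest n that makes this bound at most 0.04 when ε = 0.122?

186

Need 2·5·exp(−2nε²) ≤ 0.04, i.e. exp(−2nε²) ≤ 0.04/10.
So 2nε² ≥ ln(10/0.04) = 5.521461.
Hence n ≥ 5.521461/(2·0.122²) = 185.483.
The smallest integer n is 186.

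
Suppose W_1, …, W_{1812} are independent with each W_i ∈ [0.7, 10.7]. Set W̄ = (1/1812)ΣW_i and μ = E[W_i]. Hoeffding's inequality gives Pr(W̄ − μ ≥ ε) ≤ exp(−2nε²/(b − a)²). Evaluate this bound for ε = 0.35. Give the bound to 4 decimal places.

0.0118

Exponent: 2nε²/(b − a)² = 2·1812·0.35² / 10² = 4.43940.
Bound = exp(−4.43940) = 0.01180.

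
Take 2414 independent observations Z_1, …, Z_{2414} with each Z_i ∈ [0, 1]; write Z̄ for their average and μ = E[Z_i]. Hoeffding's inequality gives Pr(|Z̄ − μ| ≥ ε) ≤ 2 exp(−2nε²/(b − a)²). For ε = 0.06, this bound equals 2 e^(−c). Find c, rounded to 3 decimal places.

17.381

c = 2nε²/(b − a)² = 2·2414·0.06² / 1² = 17.3808.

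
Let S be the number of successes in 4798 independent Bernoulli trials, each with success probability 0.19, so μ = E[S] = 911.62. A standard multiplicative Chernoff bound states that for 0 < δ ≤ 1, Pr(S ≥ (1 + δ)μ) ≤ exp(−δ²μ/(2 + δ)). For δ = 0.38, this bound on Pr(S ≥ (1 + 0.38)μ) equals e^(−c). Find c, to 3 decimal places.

c = δ²μ/(2 + δ) = 0.38²·911.62/(2 + 0.38) = 55.3101.

55.310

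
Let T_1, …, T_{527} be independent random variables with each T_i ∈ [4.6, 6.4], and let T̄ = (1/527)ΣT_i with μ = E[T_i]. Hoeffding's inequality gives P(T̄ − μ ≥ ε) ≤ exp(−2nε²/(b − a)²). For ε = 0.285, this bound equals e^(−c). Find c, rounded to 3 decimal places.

c = 2nε²/(b − a)² = 2·527·0.285² / 1.8² = 26.4232.

26.423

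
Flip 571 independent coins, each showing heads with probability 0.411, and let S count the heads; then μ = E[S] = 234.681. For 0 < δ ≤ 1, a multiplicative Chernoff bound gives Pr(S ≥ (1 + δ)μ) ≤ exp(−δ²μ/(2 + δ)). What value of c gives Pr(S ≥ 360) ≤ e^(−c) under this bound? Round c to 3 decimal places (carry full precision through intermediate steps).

26.409

Write 360 = (1 + δ)μ, so δ = 360/234.681 − 1 = 0.5339972…
Then the exponent is δ²μ/(2 + δ) = (360 − μ)² / (μ·(2 + δ)) = 26.408868.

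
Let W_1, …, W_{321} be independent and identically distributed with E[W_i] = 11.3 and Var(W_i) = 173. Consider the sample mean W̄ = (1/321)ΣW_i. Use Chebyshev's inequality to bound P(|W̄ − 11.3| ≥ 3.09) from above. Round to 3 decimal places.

0.056

Var(W̄) = Var(W_i)/n = 173/321 = 0.53894.
Chebyshev: P(|W̄ − 11.3| ≥ 3.09) ≤ Var(W̄)/(3.09)² = 173/(321·3.09²) = 0.0564.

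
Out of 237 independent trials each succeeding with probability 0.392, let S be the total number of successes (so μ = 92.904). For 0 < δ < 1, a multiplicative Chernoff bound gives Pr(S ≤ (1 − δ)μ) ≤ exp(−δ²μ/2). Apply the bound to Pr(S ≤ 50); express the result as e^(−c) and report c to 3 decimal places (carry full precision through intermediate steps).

Write 50 = (1 − δ)μ, so δ = 1 − 50/92.904 = 0.46181…
Then the exponent is δ²μ/2 = (μ − 50)²/(2μ) = 9.906749.

9.907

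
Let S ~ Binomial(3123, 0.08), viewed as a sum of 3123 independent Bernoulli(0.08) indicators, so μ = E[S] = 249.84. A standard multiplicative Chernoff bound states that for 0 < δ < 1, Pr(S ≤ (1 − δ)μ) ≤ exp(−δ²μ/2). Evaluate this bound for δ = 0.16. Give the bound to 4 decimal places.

0.0408

Exponent = δ²μ/2 = 0.16²·249.84/2 = 3.1980.
Bound = exp(−3.1980) = 0.04085.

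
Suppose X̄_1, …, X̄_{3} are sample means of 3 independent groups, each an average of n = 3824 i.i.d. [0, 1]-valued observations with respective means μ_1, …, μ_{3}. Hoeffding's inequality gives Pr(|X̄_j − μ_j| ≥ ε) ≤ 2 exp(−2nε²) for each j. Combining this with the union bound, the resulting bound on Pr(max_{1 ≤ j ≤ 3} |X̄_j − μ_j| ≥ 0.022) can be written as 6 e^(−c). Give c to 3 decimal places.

3.702

Union bound over the 3 events: Pr(max_{1 ≤ j ≤ 3} |X̄_j − μ_j| ≥ 0.022) ≤ 3·2·exp(−2nε²) = 6 exp(−2·3824·0.022²).
So c = 2·3824·0.022² = 3.7016.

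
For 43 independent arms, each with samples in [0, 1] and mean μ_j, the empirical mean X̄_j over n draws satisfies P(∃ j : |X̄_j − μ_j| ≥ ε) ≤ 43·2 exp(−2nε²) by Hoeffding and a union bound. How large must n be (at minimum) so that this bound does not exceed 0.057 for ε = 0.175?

Need 2·43·exp(−2nε²) ≤ 0.057, i.e. exp(−2nε²) ≤ 0.057/86.
So 2nε² ≥ ln(86/0.057) = 7.319051.
Hence n ≥ 7.319051/(2·0.175²) = 119.495.
The smallest integer n is 120.

120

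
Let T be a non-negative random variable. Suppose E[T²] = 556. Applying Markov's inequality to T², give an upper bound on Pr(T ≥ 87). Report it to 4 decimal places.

0.0735

Since T ≥ 0, the event {T ≥ 87} is the same as {T² ≥ 7569}.
Markov's inequality applied to T² gives Pr(T² ≥ 7569) ≤ E[T²]/7569 = 556/7569 = 0.0735.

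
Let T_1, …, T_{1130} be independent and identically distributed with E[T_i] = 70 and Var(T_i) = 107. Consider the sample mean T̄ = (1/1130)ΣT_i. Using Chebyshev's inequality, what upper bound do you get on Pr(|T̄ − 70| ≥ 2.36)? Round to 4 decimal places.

0.0170

Var(T̄) = Var(T_i)/n = 107/1130 = 0.09469.
Chebyshev: Pr(|T̄ − 70| ≥ 2.36) ≤ Var(T̄)/(2.36)² = 107/(1130·2.36²) = 0.0170.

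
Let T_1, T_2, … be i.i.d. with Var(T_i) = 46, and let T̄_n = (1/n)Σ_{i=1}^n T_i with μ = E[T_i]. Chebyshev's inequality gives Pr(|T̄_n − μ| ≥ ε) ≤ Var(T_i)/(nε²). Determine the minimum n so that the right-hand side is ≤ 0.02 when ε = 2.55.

354

Require 46/(n·2.55²) ≤ 0.02, i.e. n ≥ 46/(0.02·2.55²) = 353.710.
The smallest integer n is 354.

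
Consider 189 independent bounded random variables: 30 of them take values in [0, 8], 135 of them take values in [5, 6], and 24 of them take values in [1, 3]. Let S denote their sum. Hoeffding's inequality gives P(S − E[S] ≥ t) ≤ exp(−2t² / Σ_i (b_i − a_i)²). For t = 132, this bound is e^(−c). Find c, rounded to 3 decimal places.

Σ(b_i − a_i)² = 30·8² + 135·1² + 24·2² = 2151.
c = 2t² / 2151 = 2·132² / 2151 = 16.2008.

16.201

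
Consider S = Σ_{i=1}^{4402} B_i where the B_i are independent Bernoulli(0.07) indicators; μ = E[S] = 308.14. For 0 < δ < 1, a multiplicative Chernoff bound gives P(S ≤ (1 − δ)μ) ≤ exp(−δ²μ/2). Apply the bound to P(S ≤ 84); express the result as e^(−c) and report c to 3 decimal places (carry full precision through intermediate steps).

81.519

Write 84 = (1 − δ)μ, so δ = 1 − 84/308.14 = 0.7273966…
Then the exponent is δ²μ/2 = (μ − 84)²/(2μ) = 81.519341.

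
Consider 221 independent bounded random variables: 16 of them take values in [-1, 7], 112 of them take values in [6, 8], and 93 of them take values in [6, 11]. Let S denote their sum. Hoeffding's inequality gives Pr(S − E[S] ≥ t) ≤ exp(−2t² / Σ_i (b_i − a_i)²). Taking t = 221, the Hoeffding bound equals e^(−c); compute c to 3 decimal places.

Σ(b_i − a_i)² = 16·8² + 112·2² + 93·5² = 3797.
c = 2t² / 3797 = 2·221² / 3797 = 25.7261.

25.726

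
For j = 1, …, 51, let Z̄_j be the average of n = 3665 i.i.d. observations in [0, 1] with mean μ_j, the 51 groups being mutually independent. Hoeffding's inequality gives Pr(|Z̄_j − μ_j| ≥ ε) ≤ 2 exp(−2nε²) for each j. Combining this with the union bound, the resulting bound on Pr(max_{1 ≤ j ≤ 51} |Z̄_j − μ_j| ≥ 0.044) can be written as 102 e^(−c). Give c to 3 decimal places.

14.191

Union bound over the 51 events: Pr(max_{1 ≤ j ≤ 51} |Z̄_j − μ_j| ≥ 0.044) ≤ 51·2·exp(−2nε²) = 102 exp(−2·3665·0.044²).
So c = 2·3665·0.044² = 14.1909.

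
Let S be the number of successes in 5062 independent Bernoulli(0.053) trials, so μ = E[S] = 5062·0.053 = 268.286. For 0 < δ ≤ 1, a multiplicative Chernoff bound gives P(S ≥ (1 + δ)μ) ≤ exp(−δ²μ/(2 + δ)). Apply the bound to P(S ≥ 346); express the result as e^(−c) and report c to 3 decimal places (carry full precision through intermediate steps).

9.832

Write 346 = (1 + δ)μ, so δ = 346/268.286 − 1 = 0.2896685…
Then the exponent is δ²μ/(2 + δ) = (346 − μ)² / (μ·(2 + δ)) = 9.831684.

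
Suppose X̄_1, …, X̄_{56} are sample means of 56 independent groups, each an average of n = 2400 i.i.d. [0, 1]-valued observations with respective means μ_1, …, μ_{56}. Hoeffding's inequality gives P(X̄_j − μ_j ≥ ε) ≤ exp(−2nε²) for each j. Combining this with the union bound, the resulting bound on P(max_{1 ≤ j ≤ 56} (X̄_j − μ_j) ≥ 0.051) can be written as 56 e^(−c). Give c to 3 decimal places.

12.485

Union bound over the 56 events: P(max_{1 ≤ j ≤ 56} (X̄_j − μ_j) ≥ 0.051) ≤ 56·exp(−2nε²) = 56 exp(−2·2400·0.051²).
So c = 2·2400·0.051² = 12.4848.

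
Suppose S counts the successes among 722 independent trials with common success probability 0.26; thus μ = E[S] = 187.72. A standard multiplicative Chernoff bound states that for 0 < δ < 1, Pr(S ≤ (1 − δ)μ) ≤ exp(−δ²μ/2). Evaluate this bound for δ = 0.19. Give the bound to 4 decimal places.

Exponent = δ²μ/2 = 0.19²·187.72/2 = 3.3883.
Bound = exp(−3.3883) = 0.03376.

0.0338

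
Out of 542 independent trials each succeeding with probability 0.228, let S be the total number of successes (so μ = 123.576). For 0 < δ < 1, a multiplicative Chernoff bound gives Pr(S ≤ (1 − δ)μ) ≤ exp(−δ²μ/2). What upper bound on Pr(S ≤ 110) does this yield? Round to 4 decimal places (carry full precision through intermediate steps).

0.4744

Write 110 = (1 − δ)μ, so δ = 1 − 110/123.576 = 0.1098595…
Then the exponent is δ²μ/2 = (μ − 110)²/(2μ) = 0.745726.
Bound = exp(−0.745726) = 0.47439.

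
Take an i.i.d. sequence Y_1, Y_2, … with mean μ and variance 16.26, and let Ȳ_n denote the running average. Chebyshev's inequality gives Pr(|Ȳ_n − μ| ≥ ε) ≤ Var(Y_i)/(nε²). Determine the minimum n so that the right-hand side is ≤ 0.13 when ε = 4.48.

7

Require 16.26/(n·4.48²) ≤ 0.13, i.e. n ≥ 16.26/(0.13·4.48²) = 6.232.
The smallest integer n is 7.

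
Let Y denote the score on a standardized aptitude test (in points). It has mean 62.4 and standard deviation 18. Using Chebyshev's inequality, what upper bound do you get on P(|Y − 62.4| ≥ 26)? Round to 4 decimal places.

0.4793

Chebyshev: P(|Y − μ| ≥ t) ≤ Var(Y)/t².
Var(Y) = σ² = 18² = 324.
Bound = 324 / 676 = 0.4793.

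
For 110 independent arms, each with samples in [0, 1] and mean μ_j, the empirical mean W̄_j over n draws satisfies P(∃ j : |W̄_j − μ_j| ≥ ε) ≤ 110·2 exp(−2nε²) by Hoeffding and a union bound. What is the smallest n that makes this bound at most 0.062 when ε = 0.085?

566

Need 2·110·exp(−2nε²) ≤ 0.062, i.e. exp(−2nε²) ≤ 0.062/220.
So 2nε² ≥ ln(220/0.062) = 8.174248.
Hence n ≥ 8.174248/(2·0.085²) = 565.692.
The smallest integer n is 566.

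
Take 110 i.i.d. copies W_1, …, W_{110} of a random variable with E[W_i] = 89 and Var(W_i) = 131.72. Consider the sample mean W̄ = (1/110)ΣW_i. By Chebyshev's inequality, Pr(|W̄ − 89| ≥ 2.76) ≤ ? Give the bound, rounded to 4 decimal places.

0.1572

Var(W̄) = Var(W_i)/n = 131.72/110 = 1.1975.
Chebyshev: Pr(|W̄ − 89| ≥ 2.76) ≤ Var(W̄)/(2.76)² = 131.72/(110·2.76²) = 0.1572.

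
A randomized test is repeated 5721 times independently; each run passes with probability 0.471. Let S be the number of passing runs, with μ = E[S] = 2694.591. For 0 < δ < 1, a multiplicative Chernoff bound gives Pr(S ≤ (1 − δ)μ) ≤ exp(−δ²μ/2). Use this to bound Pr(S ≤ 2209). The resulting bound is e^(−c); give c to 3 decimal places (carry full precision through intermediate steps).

Write 2209 = (1 − δ)μ, so δ = 1 − 2209/2694.591 = 0.1802095…
Then the exponent is δ²μ/2 = (μ − 2209)²/(2μ) = 43.754065.

43.754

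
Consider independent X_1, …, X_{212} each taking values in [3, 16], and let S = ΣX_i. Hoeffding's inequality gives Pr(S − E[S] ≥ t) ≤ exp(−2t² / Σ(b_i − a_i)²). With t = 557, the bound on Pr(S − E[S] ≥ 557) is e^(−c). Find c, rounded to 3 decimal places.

Σ(b_i − a_i)² = 212·(13)² = 35828.
c = 2t²/35828 = 2·557²/35828 = 17.3188.

17.319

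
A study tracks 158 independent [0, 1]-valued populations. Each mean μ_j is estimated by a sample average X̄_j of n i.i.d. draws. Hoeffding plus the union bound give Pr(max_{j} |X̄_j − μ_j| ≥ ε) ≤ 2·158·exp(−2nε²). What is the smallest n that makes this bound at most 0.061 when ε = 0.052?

1582

Need 2·158·exp(−2nε²) ≤ 0.061, i.e. exp(−2nε²) ≤ 0.061/316.
So 2nε² ≥ ln(316/0.061) = 8.552624.
Hence n ≥ 8.552624/(2·0.052²) = 1581.476.
The smallest integer n is 1582.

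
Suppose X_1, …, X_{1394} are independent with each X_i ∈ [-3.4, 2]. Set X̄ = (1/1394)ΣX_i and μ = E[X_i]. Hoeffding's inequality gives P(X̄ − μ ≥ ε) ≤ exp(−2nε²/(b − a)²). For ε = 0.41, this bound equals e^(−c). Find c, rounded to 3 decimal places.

c = 2nε²/(b − a)² = 2·1394·0.41² / 5.4² = 16.0721.

16.072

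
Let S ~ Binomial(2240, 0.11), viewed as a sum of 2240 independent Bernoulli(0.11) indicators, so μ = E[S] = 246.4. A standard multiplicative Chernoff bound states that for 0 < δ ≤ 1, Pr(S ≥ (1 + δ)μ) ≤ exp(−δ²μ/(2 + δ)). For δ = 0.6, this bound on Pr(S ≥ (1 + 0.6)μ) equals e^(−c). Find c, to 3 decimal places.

c = δ²μ/(2 + δ) = 0.6²·246.4/(2 + 0.6) = 34.1169.

34.117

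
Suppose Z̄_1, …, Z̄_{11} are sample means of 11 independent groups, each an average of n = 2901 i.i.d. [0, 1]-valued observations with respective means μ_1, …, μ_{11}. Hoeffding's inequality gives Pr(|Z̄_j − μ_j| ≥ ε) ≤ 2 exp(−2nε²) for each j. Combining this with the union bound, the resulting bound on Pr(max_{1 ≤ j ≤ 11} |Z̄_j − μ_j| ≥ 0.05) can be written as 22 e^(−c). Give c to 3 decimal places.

Union bound over the 11 events: Pr(max_{1 ≤ j ≤ 11} |Z̄_j − μ_j| ≥ 0.05) ≤ 11·2·exp(−2nε²) = 22 exp(−2·2901·0.05²).
So c = 2·2901·0.05² = 14.5050.

14.505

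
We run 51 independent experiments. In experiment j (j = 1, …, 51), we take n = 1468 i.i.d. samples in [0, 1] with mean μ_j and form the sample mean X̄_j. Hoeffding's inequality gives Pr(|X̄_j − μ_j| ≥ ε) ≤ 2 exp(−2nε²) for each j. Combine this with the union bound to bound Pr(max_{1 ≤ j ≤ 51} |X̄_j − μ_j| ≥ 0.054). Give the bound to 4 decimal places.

Per-experiment Hoeffding bound: 2·exp(−2·1468·0.054²) = 2·exp(−8.56138) = 0.00038271.
Union bound over 51 events: 51·0.00038271 = 0.01952.

0.0195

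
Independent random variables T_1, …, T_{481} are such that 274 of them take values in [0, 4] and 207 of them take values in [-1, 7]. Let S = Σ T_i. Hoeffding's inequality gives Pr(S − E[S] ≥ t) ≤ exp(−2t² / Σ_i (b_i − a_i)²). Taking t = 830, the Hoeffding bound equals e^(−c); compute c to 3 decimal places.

78.142

Σ(b_i − a_i)² = 274·4² + 207·8² = 17632.
c = 2t² / 17632 = 2·830² / 17632 = 78.1420.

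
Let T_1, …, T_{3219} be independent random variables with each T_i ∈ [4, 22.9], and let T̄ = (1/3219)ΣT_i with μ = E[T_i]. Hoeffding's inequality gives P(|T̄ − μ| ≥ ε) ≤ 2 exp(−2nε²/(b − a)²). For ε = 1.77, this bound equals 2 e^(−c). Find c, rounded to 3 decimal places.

56.464

c = 2nε²/(b − a)² = 2·3219·1.77² / 18.9² = 56.4643.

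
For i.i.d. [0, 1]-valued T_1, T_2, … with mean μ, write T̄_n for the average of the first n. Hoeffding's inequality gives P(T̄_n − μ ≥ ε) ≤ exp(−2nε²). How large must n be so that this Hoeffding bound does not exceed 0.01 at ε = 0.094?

261

Require exp(−2nε²) ≤ 0.01, i.e. 2nε² ≥ ln(1/0.01) = 4.605170.
So n ≥ 4.605170 / (2·0.094²) = 260.591.
The smallest integer n is 261.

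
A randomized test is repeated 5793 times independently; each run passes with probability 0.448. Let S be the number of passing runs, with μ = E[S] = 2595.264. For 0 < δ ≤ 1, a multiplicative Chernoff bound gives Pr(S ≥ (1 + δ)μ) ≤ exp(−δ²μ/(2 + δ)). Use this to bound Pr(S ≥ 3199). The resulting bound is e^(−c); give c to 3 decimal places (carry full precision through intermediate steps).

Write 3199 = (1 + δ)μ, so δ = 3199/2595.264 − 1 = 0.2326299…
Then the exponent is δ²μ/(2 + δ) = (3199 − μ)² / (μ·(2 + δ)) = 62.906550.

62.907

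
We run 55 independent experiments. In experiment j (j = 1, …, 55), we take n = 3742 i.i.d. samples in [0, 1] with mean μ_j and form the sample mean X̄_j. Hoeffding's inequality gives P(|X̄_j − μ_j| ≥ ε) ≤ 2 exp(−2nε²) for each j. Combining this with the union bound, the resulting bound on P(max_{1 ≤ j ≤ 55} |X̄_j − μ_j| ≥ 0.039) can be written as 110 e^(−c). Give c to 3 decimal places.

11.383

Union bound over the 55 events: P(max_{1 ≤ j ≤ 55} |X̄_j − μ_j| ≥ 0.039) ≤ 55·2·exp(−2nε²) = 110 exp(−2·3742·0.039²).
So c = 2·3742·0.039² = 11.3832.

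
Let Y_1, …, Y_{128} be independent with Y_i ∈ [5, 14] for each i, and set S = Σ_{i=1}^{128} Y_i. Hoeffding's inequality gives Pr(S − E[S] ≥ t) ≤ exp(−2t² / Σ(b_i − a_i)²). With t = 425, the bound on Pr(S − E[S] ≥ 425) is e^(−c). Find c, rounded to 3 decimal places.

34.843

Σ(b_i − a_i)² = 128·(9)² = 10368.
c = 2t²/10368 = 2·425²/10368 = 34.8428.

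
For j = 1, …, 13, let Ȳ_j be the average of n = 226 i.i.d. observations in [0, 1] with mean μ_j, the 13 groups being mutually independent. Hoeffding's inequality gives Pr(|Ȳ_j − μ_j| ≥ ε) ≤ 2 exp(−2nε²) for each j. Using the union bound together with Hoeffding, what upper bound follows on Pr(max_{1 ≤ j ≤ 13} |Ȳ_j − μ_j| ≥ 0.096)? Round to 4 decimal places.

Per-experiment Hoeffding bound: 2·exp(−2·226·0.096²) = 2·exp(−4.16563) = 0.03104.
Union bound over 13 events: 13·0.03104 = 0.40352.

0.4035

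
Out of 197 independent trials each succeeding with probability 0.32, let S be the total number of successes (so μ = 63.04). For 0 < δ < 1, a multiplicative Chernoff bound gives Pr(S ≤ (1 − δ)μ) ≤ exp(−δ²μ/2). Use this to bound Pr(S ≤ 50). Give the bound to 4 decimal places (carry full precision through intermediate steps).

0.2596

Write 50 = (1 − δ)μ, so δ = 1 − 50/63.04 = 0.2068528…
Then the exponent is δ²μ/2 = (μ − 50)²/(2μ) = 1.348680.
Bound = exp(−1.348680) = 0.25958.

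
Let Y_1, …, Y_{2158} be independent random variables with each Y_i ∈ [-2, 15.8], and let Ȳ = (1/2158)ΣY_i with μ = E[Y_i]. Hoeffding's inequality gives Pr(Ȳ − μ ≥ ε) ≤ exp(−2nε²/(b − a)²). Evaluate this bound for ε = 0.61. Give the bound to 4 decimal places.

0.0063

Exponent: 2nε²/(b − a)² = 2·2158·0.61² / 17.8² = 5.06875.
Bound = exp(−5.06875) = 0.00629.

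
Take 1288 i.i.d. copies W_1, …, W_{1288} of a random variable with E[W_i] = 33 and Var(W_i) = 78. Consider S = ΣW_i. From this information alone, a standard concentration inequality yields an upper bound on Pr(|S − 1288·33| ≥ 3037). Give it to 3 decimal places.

0.011

With mean and variance of each term known, Chebyshev's inequality bounds the deviation of the sum (or sample mean).
Var(S) = n·Var(W_i) = 1288·78 = 100464.
Chebyshev: Pr(|S − 1288·33| ≥ 3037) ≤ Var(S)/3037² = 100464/9223369 = 0.0109.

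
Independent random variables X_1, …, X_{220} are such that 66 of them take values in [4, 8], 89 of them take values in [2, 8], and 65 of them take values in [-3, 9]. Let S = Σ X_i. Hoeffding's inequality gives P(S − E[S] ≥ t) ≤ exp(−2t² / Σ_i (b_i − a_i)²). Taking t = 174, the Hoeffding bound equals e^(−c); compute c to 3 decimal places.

Σ(b_i − a_i)² = 66·4² + 89·6² + 65·12² = 13620.
c = 2t² / 13620 = 2·174² / 13620 = 4.4458.

4.446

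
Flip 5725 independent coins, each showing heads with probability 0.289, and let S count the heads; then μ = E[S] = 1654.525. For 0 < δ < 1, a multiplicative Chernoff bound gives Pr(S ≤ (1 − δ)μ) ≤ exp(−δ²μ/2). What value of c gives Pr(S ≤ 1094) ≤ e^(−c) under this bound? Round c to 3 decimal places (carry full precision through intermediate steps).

94.948

Write 1094 = (1 − δ)μ, so δ = 1 − 1094/1654.525 = 0.338783…
Then the exponent is δ²μ/2 = (μ − 1094)²/(2μ) = 94.948180.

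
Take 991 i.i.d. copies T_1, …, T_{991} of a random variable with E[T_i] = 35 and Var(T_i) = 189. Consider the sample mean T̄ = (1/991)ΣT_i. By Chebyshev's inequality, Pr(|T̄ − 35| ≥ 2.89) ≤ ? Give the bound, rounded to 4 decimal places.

0.0228

Var(T̄) = Var(T_i)/n = 189/991 = 0.19072.
Chebyshev: Pr(|T̄ − 35| ≥ 2.89) ≤ Var(T̄)/(2.89)² = 189/(991·2.89²) = 0.0228.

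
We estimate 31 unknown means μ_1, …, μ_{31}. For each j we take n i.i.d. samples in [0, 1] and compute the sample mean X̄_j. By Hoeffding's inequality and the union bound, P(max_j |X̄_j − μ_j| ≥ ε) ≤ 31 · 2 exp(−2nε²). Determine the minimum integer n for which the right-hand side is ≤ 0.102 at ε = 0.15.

143

Need 2·31·exp(−2nε²) ≤ 0.102, i.e. exp(−2nε²) ≤ 0.102/62.
So 2nε² ≥ ln(62/0.102) = 6.409917.
Hence n ≥ 6.409917/(2·0.15²) = 142.443.
The smallest integer n is 143.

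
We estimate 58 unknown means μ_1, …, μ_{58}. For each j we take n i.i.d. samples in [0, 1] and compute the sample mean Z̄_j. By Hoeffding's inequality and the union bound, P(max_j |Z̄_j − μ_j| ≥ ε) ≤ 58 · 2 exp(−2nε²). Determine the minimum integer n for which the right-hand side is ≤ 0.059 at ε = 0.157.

154

Need 2·58·exp(−2nε²) ≤ 0.059, i.e. exp(−2nε²) ≤ 0.059/116.
So 2nε² ≥ ln(116/0.059) = 7.583808.
Hence n ≥ 7.583808/(2·0.157²) = 153.836.
The smallest integer n is 154.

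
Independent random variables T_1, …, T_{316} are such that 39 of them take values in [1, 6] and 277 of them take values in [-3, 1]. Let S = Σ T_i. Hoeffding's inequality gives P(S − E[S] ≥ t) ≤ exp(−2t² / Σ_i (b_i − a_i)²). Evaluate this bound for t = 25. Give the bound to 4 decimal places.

Σ(b_i − a_i)² = 39·5² + 277·4² = 5407.
Exponent = 2·25² / 5407 = 0.23118.
Bound = exp(−0.23118) = 0.79360.

0.7936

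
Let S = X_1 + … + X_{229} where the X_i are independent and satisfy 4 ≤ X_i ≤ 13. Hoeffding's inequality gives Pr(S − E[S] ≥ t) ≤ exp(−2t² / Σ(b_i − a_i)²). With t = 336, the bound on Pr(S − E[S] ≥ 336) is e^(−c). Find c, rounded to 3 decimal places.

12.173

Σ(b_i − a_i)² = 229·(9)² = 18549.
c = 2t²/18549 = 2·336²/18549 = 12.1727.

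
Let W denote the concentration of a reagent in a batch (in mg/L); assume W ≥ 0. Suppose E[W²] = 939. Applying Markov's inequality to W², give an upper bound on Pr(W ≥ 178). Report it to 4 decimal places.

0.0296

Since W ≥ 0, the event {W ≥ 178} is the same as {W² ≥ 31684}.
Markov's inequality applied to W² gives Pr(W² ≥ 31684) ≤ E[W²]/31684 = 939/31684 = 0.0296.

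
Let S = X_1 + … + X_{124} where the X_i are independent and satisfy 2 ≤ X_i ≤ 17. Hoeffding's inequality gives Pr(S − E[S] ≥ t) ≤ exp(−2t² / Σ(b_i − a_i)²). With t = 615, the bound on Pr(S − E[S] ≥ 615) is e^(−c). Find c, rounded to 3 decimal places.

Σ(b_i − a_i)² = 124·(15)² = 27900.
c = 2t²/27900 = 2·615²/27900 = 27.1129.

27.113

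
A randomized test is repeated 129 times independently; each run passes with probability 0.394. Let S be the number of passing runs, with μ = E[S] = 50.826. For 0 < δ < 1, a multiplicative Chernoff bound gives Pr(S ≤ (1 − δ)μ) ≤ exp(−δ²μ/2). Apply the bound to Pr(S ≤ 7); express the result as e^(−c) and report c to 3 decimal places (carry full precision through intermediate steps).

18.895

Write 7 = (1 − δ)μ, so δ = 1 − 7/50.826 = 0.8622752…
Then the exponent is δ²μ/2 = (μ − 7)²/(2μ) = 18.895037.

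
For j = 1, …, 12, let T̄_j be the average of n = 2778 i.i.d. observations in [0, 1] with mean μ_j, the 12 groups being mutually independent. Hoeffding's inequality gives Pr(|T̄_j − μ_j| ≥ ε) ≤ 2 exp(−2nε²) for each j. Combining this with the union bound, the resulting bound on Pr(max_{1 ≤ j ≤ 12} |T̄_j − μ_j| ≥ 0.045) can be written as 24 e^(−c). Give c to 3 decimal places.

Union bound over the 12 events: Pr(max_{1 ≤ j ≤ 12} |T̄_j − μ_j| ≥ 0.045) ≤ 12·2·exp(−2nε²) = 24 exp(−2·2778·0.045²).
So c = 2·2778·0.045² = 11.2509.

11.251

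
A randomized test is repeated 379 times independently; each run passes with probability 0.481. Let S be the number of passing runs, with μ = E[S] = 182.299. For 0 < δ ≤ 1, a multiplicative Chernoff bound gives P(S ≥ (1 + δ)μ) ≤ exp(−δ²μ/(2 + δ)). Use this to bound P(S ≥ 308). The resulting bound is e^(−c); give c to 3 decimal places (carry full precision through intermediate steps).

Write 308 = (1 + δ)μ, so δ = 308/182.299 − 1 = 0.689532…
Then the exponent is δ²μ/(2 + δ) = (308 − μ)² / (μ·(2 + δ)) = 32.226746.

32.227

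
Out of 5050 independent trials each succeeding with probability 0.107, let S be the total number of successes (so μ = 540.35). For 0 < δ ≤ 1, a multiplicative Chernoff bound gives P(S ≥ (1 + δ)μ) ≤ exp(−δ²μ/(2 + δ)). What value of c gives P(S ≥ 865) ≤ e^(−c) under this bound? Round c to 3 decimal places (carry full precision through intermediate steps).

Write 865 = (1 + δ)μ, so δ = 865/540.35 − 1 = 0.6008143…
Then the exponent is δ²μ/(2 + δ) = (865 − μ)² / (μ·(2 + δ)) = 74.997419.

74.997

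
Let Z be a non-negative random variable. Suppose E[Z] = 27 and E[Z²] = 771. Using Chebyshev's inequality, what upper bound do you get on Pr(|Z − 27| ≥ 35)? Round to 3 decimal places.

Var(Z) = E[Z²] − (E[Z])² = 771 − 729 = 42.
Chebyshev's inequality: Pr(|Z − μ| ≥ t) ≤ Var(Z)/t² = 42/1225 = 0.0343.

0.034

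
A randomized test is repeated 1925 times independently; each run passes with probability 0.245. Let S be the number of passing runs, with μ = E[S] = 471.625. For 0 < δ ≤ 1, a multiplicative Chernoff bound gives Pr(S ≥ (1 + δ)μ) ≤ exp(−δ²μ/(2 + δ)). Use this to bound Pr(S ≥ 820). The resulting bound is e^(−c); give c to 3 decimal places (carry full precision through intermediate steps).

Write 820 = (1 + δ)μ, so δ = 820/471.625 − 1 = 0.7386695…
Then the exponent is δ²μ/(2 + δ) = (820 − μ)² / (μ·(2 + δ)) = 93.963140.

93.963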